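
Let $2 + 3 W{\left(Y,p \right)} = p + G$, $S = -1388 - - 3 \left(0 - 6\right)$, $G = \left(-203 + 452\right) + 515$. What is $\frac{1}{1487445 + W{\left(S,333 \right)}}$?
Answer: $\frac{1}{1487810} \approx 6.7213 \cdot 10^{-7}$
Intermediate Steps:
$G = 764$ ($G = 249 + 515 = 764$)
$S = -1406$ ($S = -1388 - \left(-3\right) \left(-6\right) = -1388 - 18 = -1406$)
$W{\left(Y,p \right)} = 254 + \frac{p}{3}$ ($W{\left(Y,p \right)} = - \frac{2}{3} + \frac{p + 764}{3} = - \frac{2}{3} + \frac{764 + p}{3} = - \frac{2}{3} + \left(\frac{764}{3} + \frac{p}{3}\right) = 254 + \frac{p}{3}$)
$\frac{1}{1487445 + W{\left(S,333 \right)}} = \frac{1}{1487445 + \left(254 + \frac{1}{3} \cdot 333\right)} = \frac{1}{1487445 + \left(254 + 111\right)} = \frac{1}{1487445 + 365} = \frac{1}{1487810}$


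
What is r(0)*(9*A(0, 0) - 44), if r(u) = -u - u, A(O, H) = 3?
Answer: 0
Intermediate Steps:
r(u) = -2*u
r(0)*(9*A(0, 0) - 44) = (-2*0)*(9*3 - 44) = 0*(27 - 44) = 0*(-17) = 0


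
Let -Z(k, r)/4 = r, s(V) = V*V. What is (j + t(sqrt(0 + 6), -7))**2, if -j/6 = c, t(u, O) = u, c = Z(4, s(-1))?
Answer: (24 + sqrt(6))**2 ≈ 699.58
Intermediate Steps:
s(V) = V**2
Z(k, r) = -4*r
c = -4 (c = -4*(-1)**2 = -4*1 = -4)
j = 24 (j = -6*(-4) = 24)
(j + t(sqrt(0 + 6), -7))**2 = (24 + sqrt(0 + 6))**2 = (24 + sqrt(6))**2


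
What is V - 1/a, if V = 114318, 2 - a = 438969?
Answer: 50181829507/438967 ≈ 1.1432e+5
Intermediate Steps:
a = -438967 (a = 2 - 1*438969 = 2 - 438969 = -438967)
V - 1/a = 114318 - 1/(-438967) = 114318 - 1*(-1/438967) = 114318 + 1/438967 = 50181829507/438967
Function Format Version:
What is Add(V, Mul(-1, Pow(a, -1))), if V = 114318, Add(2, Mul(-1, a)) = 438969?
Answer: Rational(50181829507, 438967) ≈ 1.1432e+5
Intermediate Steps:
a = -438967 (a = Add(2, Mul(-1, 438969)) = Add(2, -438969) = -438967)
Add(V, Mul(-1, Pow(a, -1))) = Add(114318, Mul(-1, Pow(-438967, -1))) = Add(114318, Mul(-1, Rational(-1, 438967))) = Add(114318, Rational(1, 438967)) = Rational(50181829507, 438967)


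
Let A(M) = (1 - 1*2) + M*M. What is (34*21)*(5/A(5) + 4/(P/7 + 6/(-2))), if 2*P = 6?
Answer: -11543/12 ≈ -961.92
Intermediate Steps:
P = 3 (P = (½)*6 = 3)
A(M) = -1 + M² (A(M) = (1 - 2) + M² = -1 + M²)
(34*21)*(5/A(5) + 4/(P/7 + 6/(-2))) = (34*21)*(5/(-1 + 5²) + 4/(3/7 + 6/(-2))) = 714*(5/(-1 + 25) + 4/(3*(⅐) + 6*(-½))) = 714*(5/24 + 4/(3/7 - 3)) = 714*(5*(1/24) + 4/(-18/7)) = 714*(5/24 + 4*(-7/18)) = 714*(5/24 - 14/9) = 714*(-97/72) = -11543/12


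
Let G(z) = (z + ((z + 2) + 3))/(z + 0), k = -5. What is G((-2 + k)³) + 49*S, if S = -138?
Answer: -2318685/343 ≈ -6760.0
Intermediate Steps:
G(z) = (5 + 2*z)/z (G(z) = (z + ((2 + z) + 3))/z = (z + (5 + z))/z = (5 + 2*z)/z)
G((-2 + k)³) + 49*S = (2 + 5/((-2 - 5)³)) + 49*(-138) = (2 + 5/((-7)³)) - 6762 = (2 + 5/(-343)) - 6762 = (2 + 5*(-1/343)) - 6762 = (2 - 5/343) - 6762 = 681/343 - 6762 = -2318685/343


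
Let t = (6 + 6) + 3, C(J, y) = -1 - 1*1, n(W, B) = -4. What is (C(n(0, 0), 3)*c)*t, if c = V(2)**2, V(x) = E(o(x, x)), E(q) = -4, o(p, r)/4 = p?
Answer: -480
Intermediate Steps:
C(J, y) = -2 (C(J, y) = -1 - 1 = -2)
t = 15 (t = 12 + 3 = 15)
o(p, r) = 4*p
V(x) = -4
c = 16 (c = (-4)**2 = 16)
(C(n(0, 0), 3)*c)*t = -2*16*15 = -32*15 = -480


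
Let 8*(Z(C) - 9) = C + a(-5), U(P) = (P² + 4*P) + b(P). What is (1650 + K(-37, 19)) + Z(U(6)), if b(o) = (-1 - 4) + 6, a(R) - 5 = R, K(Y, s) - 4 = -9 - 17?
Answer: 13157/8 ≈ 1644.6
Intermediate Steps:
K(Y, s) = -22 (K(Y, s) = 4 + (-9 - 17) = 4 - 26 = -22)
a(R) = 5 + R
b(o) = 1 (b(o) = -5 + 6 = 1)
U(P) = 1 + P² + 4*P (U(P) = (P² + 4*P) + 1 = 1 + P² + 4*P)
Z(C) = 9 + C/8 (Z(C) = 9 + (C + (5 - 5))/8 = 9 + (C + 0)/8 = 9 + C/8)
(1650 + K(-37, 19)) + Z(U(6)) = (1650 - 22) + (9 + (1 + 6² + 4*6)/8) = 1628 + (9 + (1 + 36 + 24)/8) = 1628 + (9 + (⅛)*61) = 1628 + (9 + 61/8) = 1628 + 133/8 = 13157/8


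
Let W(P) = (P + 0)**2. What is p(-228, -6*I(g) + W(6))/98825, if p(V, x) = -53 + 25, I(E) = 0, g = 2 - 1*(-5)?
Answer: -28/98825 ≈ -0.00028333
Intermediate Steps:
g = 7 (g = 2 + 5 = 7)
W(P) = P**2
p(V, x) = -28
p(-228, -6*I(g) + W(6))/98825 = -28/98825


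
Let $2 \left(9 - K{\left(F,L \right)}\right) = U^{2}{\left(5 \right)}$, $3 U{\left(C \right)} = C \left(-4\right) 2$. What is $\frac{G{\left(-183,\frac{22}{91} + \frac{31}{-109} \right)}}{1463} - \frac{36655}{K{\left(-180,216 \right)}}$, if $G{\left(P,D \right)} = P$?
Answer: $\frac{482504808}{1051897} \approx 458.7$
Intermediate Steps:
$U{\left(C \right)} = - \frac{8 C}{3}$ ($U{\left(C \right)} = \frac{C \left(-4\right) 2}{3} = \frac{- 4 C 2}{3} = \frac{\left(-8\right) C}{3} = - \frac{8 C}{3}$)
$K{\left(F,L \right)} = - \frac{719}{9}$ ($K{\left(F,L \right)} = 9 - \frac{\left(\left(- \frac{8}{3}\right) 5\right)^{2}}{2} = 9 - \frac{\left(- \frac{40}{3}\right)^{2}}{2} = 9 - \frac{800}{9} = - \frac{719}{9}$)
$\frac{G{\left(-183,\frac{22}{91} + \frac{31}{-109} \right)}}{1463} - \frac{36655}{K{\left(-180,216 \right)}} = - \frac{183}{1463} - \frac{36655}{- \frac{719}{9}} = \left(-183\right) \frac{1}{1463} - - \frac{329895}{719} = - \frac{183}{1463} + \frac{329895}{719} = \frac{482504808}{1051897}$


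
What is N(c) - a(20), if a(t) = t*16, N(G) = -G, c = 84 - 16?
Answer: -388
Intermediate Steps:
c = 68
a(t) = 16*t
N(c) - a(20) = -1*68 - 16*20 = -68 - 1*320 = -68 - 320 = -388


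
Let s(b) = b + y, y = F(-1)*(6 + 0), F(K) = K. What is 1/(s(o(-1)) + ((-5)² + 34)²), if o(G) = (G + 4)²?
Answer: 1/3484 ≈ 0.00028703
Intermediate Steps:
y = -6 (y = -(6 + 0) = -1*6 = -6)
o(G) = (4 + G)²
s(b) = -6 + b (s(b) = b - 6 = -6 + b)
1/(s(o(-1)) + ((-5)² + 34)²) = 1/((-6 + (4 - 1)²) + ((-5)² + 34)²) = 1/((-6 + 3²) + (25 + 34)²) = 1/((-6 + 9) + 59²) = 1/(3 + 3481) = 1/3484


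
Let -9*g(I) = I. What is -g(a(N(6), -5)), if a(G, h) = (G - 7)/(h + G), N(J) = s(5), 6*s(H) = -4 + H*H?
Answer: 7/27 ≈ 0.25926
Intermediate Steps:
s(H) = -⅔ + H²/6 (s(H) = (-4 + H*H)/6 = (-4 + H²)/6 = -⅔ + H²/6)
N(J) = 7/2 (N(J) = -⅔ + (⅙)*5² = -⅔ + (⅙)*25 = -⅔ + 25/6 = 7/2)
a(G, h) = (-7 + G)/(G + h)
g(I) = -I/9
-g(a(N(6), -5)) = -(-1)*(-7 + 7/2)/(7/2 - 5)/9 = -(-1)*-7/2/(-3/2)/9 = -(-1)*(-⅔*(-7/2))/9 = -(-1)*7/(9*3) = -1*(-7/27) = 7/27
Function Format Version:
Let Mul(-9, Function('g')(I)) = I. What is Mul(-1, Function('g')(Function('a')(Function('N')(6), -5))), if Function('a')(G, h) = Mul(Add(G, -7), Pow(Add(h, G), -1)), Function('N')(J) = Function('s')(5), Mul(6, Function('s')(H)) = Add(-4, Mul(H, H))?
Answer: Rational(7, 27) ≈ 0.25926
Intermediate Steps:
Function('s')(H) = Add(Rational(-2, 3), Mul(Rational(1, 6), Pow(H, 2))) (Function('s')(H) = Mul(Rational(1, 6), Add(-4, Mul(H, H))) = Mul(Rational(1, 6), Add(-4, Pow(H, 2))) = Add(Rational(-2, 3), Mul(Rational(1, 6), Pow(H, 2))))
Function('N')(J) = Rational(7, 2) (Function('N')(J) = Add(Rational(-2, 3), Mul(Rational(1, 6), Pow(5, 2))) = Add(Rational(-2, 3), Mul(Rational(1, 6), 25)) = Add(Rational(-2, 3), Rational(25, 6)) = Rational(7, 2))
Function('a')(G, h) = Mul(Pow(Add(G, h), -1), Add(-7, G)) (Function('a')(G, h) = Mul(Add(-7, G), Pow(Add(G, h), -1)) = Mul(Pow(Add(G, h), -1), Add(-7, G)))
Function('g')(I) = Mul(Rational(-1, 9), I)
Mul(-1, Function('g')(Function('a')(Function('N')(6), -5))) = Mul(-1, Mul(Rational(-1, 9), Mul(Pow(Add(Rational(7, 2), -5), -1), Add(-7, Rational(7, 2))))) = Mul(-1, Mul(Rational(-1, 9), Mul(Pow(Rational(-3, 2), -1), Rational(-7, 2)))) = Mul(-1, Mul(Rational(-1, 9), Mul(Rational(-2, 3), Rational(-7, 2)))) = Mul(-1, Mul(Rational(-1, 9), Rational(7, 3))) = Mul(-1, Rational(-7, 27)) = Rational(7, 27)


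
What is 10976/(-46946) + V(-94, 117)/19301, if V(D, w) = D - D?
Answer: -5488/23473 ≈ -0.23380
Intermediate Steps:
V(D, w) = 0
10976/(-46946) + V(-94, 117)/19301 = 10976/(-46946) + 0/19301 = 10976*(-1/46946) + 0*(1/19301) = -5488/23473 + 0 = -5488/23473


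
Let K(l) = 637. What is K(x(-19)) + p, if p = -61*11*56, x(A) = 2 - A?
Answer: -36939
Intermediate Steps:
p = -37576 (p = -671*56 = -37576)
K(x(-19)) + p = 637 - 37576 = -36939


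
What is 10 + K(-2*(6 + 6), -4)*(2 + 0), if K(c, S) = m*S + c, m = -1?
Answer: -30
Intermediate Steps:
K(c, S) = c - S (K(c, S) = -S + c = c - S)
10 + K(-2*(6 + 6), -4)*(2 + 0) = 10 + (-2*(6 + 6) - 1*(-4))*(2 + 0) = 10 + (-2*12 + 4)*2 = 10 + (-24 + 4)*2 = 10 - 20*2 = 10 - 40 = -30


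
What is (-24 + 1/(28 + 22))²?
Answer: 1437601/2500 ≈ 575.04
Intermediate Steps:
(-24 + 1/(28 + 22))² = (-24 + 1/50)² = (-1199/50)² = 1437601/2500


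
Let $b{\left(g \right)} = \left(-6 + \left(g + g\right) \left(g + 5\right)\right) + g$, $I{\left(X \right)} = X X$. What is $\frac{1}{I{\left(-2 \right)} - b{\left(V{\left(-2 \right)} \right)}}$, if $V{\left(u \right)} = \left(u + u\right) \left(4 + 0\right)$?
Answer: $- \frac{1}{326} \approx -0.0030675$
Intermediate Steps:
$V{\left(u \right)} = 8 u$ ($V{\left(u \right)} = 2 u 4 = 8 u$)
$I{\left(X \right)} = X^{2}$
$b{\left(g \right)} = -6 + g + 2 g \left(5 + g\right)$ ($b{\left(g \right)} = \left(-6 + 2 g \left(5 + g\right)\right) + g = -6 + g + 2 g \left(5 + g\right)$)
$\frac{1}{I{\left(-2 \right)} - b{\left(V{\left(-2 \right)} \right)}} = \frac{1}{\left(-2\right)^{2} - \left(-6 + 2 \left(8 \left(-2\right)\right)^{2} + 11 \cdot 8 \left(-2\right)\right)} = \frac{1}{4 - \left(-6 + 2 \left(-16\right)^{2} + 11 \left(-16\right)\right)} = \frac{1}{4 - \left(-6 + 2 \cdot 256 - 176\right)} = \frac{1}{4 - \left(-6 + 512 - 176\right)} = \frac{1}{4 - 330} = \frac{1}{-326} = - \frac{1}{326}$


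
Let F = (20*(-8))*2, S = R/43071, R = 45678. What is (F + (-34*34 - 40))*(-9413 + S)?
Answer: 204852857940/14357 ≈ 1.4268e+7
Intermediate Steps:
S = 15226/14357 (S = 45678/43071 = 45678*(1/43071) = 15226/14357 ≈ 1.0605)
F = -320 (F = -160*2 = -320)
(F + (-34*34 - 40))*(-9413 + S) = (-320 + (-34*34 - 40))*(-9413 + 15226/14357) = (-320 + (-1156 - 40))*(-135127215/14357) = (-320 - 1196)*(-135127215/14357) = -1516*(-135127215/14357) = 204852857940/14357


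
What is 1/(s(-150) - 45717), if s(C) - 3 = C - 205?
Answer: -1/46069 ≈ -2.1707e-5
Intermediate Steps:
s(C) = -202 + C (s(C) = 3 + (C - 205) = 3 + (-205 + C) = -202 + C)
1/(s(-150) - 45717) = 1/((-202 - 150) - 45717) = 1/(-352 - 45717) = 1/(-46069) = -1/46069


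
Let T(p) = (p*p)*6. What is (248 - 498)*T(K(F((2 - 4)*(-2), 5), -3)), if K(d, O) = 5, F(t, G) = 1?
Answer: -37500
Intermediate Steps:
T(p) = 6*p² (T(p) = p²*6 = 6*p²)
(248 - 498)*T(K(F((2 - 4)*(-2), 5), -3)) = (248 - 498)*(6*5²) = -1500*25 = -250*150 = -37500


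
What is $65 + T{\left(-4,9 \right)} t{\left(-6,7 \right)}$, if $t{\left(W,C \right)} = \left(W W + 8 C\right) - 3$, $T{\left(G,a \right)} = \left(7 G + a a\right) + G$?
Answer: $4426$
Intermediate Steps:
$T{\left(G,a \right)} = a^{2} + 8 G$ ($T{\left(G,a \right)} = \left(7 G + a^{2}\right) + G = \left(a^{2} + 7 G\right) + G = a^{2} + 8 G$)
$t{\left(W,C \right)} = -3 + W^{2} + 8 C$ ($t{\left(W,C \right)} = \left(W^{2} + 8 C\right) - 3 = -3 + W^{2} + 8 C$)
$65 + T{\left(-4,9 \right)} t{\left(-6,7 \right)} = 65 + \left(9^{2} + 8 \left(-4\right)\right) \left(-3 + \left(-6\right)^{2} + 8 \cdot 7\right) = 65 + \left(81 - 32\right) \left(-3 + 36 + 56\right) = 65 + 49 \cdot 89 = 65 + 4361 = 4426$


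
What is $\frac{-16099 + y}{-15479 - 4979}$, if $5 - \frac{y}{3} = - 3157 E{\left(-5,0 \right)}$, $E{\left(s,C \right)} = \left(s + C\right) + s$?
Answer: $\frac{55397}{10229} \approx 5.4157$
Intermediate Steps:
$E{\left(s,C \right)} = C + 2 s$ ($E{\left(s,C \right)} = \left(C + s\right) + s = C + 2 s$)
$y = -94695$ ($y = 15 - 3 \left(- 3157 \left(0 + 2 \left(-5\right)\right)\right) = 15 - 3 \left(- 3157 \left(0 - 10\right)\right) = 15 - 3 \left(\left(-3157\right) \left(-10\right)\right) = 15 - 94710 = -94695$)
$\frac{-16099 + y}{-15479 - 4979} = \frac{-16099 - 94695}{-15479 - 4979} = - \frac{110794}{-20458} = \left(-110794\right) \left(- \frac{1}{20458}\right) = \frac{55397}{10229}$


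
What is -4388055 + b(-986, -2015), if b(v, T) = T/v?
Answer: -4326620215/986 ≈ -4.3881e+6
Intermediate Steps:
-4388055 + b(-986, -2015) = -4388055 - 2015/(-986) = -4388055 - 2015*(-1/986) = -4388055 + 2015/986 = -4326620215/986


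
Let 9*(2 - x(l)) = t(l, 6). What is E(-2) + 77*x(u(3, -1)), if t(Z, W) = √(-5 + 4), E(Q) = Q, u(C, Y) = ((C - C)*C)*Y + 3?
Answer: 152 - 77*I/9 ≈ 152.0 - 8.5556*I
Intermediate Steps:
u(C, Y) = 3 (u(C, Y) = (0*C)*Y + 3 = 0*Y + 3 = 0 + 3 = 3)
t(Z, W) = I (t(Z, W) = √(-1) = I)
x(l) = 2 - I/9
E(-2) + 77*x(u(3, -1)) = -2 + 77*(2 - I/9) = -2 + (154 - 77*I/9) = 152 - 77*I/9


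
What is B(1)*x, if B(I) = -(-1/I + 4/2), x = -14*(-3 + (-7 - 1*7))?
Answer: -238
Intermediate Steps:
x = 238 (x = -14*(-3 + (-7 - 7)) = -14*(-3 - 14) = -14*(-17) = 238)
B(I) = -2 + 1/I (B(I) = -(-1/I + 4*(1/2)) = -(-1/I + 2) = -(2 - 1/I) = -2 + 1/I)
B(1)*x = (-2 + 1/1)*238 = (-2 + 1)*238 = -1*238 = -238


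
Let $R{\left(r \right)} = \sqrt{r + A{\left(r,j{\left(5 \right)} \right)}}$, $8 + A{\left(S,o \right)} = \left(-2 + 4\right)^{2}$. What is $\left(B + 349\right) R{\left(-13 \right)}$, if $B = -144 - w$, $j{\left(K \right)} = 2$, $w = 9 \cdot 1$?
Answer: $196 i \sqrt{17} \approx 808.13 i$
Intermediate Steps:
$w = 9$
$A{\left(S,o \right)} = -4$ ($A{\left(S,o \right)} = -8 + \left(-2 + 4\right)^{2} = -8 + 2^{2} = -8 + 4 = -4$)
$B = -153$ ($B = -144 - 9 = -153$)
$R{\left(r \right)} = \sqrt{-4 + r}$ ($R{\left(r \right)} = \sqrt{r - 4} = \sqrt{-4 + r}$)
$\left(B + 349\right) R{\left(-13 \right)} = \left(-153 + 349\right) \sqrt{-4 - 13} = 196 \sqrt{-17} = 196 i \sqrt{17}$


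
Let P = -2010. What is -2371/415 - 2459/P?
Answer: -149809/33366 ≈ -4.4899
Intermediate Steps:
-2371/415 - 2459/P = -2371/415 - 2459/(-2010) = -2371*1/415 - 2459*(-1/2010) = -2371/415 + 2459/2010 = -149809/33366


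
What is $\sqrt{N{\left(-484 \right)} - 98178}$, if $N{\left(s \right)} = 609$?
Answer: $3 i \sqrt{10841} \approx 312.36 i$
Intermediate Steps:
$\sqrt{N{\left(-484 \right)} - 98178} = \sqrt{609 - 98178} = \sqrt{-97569} = 3 i \sqrt{10841}$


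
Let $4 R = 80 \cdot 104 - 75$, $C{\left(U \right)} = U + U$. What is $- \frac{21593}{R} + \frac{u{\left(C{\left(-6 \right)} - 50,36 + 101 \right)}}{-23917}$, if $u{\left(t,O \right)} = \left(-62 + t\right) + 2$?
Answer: $- \frac{2064753234}{197195665} \approx -10.471$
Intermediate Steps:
$C{\left(U \right)} = 2 U$
$u{\left(t,O \right)} = -60 + t$
$R = \frac{8245}{4}$ ($R = \frac{80 \cdot 104 - 75}{4} = \frac{8320 - 75}{4} = \frac{1}{4} \cdot 8245 = \frac{8245}{4} \approx 2061.3$)
$- \frac{21593}{R} + \frac{u{\left(C{\left(-6 \right)} - 50,36 + 101 \right)}}{-23917} = - \frac{21593}{\frac{8245}{4}} + \frac{-60 + \left(2 \left(-6\right) - 50\right)}{-23917} = \left(-21593\right) \frac{4}{8245} + \left(-60 - 62\right) \left(- \frac{1}{23917}\right) = - \frac{86372}{8245} + \left(-60 - 62\right) \left(- \frac{1}{23917}\right) = - \frac{86372}{8245} - - \frac{122}{23917} = - \frac{86372}{8245} + \frac{122}{23917} = - \frac{2064753234}{197195665}$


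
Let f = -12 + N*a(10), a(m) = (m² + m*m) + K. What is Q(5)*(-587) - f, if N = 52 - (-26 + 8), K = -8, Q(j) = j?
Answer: -16363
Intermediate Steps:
a(m) = -8 + 2*m² (a(m) = (m² + m*m) - 8 = (m² + m²) - 8 = 2*m² - 8 = -8 + 2*m²)
N = 70 (N = 52 - 1*(-18) = 52 + 18 = 70)
f = 13428 (f = -12 + 70*(-8 + 2*10²) = -12 + 70*(-8 + 2*100) = -12 + 70*(-8 + 200) = -12 + 70*192 = -12 + 13440 = 13428)
Q(5)*(-587) - f = 5*(-587) - 1*13428 = -2935 - 13428 = -16363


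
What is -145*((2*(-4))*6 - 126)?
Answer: 25230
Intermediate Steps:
-145*((2*(-4))*6 - 126) = -145*(-8*6 - 126) = -145*(-48 - 126) = -145*(-174) = 25230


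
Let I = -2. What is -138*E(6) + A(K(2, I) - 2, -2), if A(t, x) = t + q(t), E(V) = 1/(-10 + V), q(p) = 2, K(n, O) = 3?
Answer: 75/2 ≈ 37.500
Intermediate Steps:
A(t, x) = 2 + t (A(t, x) = t + 2 = 2 + t)
-138*E(6) + A(K(2, I) - 2, -2) = -138/(-10 + 6) + (2 + (3 - 2)) = -138/(-4) + (2 + 1) = -138*(-¼) + 3 = 69/2 + 3 = 75/2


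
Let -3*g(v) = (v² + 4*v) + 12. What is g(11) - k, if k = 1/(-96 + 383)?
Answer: -16934/287 ≈ -59.003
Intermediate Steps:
g(v) = -4 - 4*v/3 - v²/3 (g(v) = -((v² + 4*v) + 12)/3 = -(12 + v² + 4*v)/3 = -4 - 4*v/3 - v²/3)
k = 1/287 ≈ 0.0034843
g(11) - k = (-4 - 4/3*11 - ⅓*11²) - 1*1/287 = (-4 - 44/3 - ⅓*121) - 1/287 = (-4 - 44/3 - 121/3) - 1/287 = -59 - 1/287 = -16934/287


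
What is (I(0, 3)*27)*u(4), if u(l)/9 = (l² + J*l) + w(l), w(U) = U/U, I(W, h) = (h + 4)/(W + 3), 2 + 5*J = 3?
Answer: 50463/5 ≈ 10093.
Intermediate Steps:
J = ⅕ (J = -⅖ + (⅕)*3 = -⅖ + ⅗ = ⅕ ≈ 0.20000)
I(W, h) = (4 + h)/(3 + W)
w(U) = 1
u(l) = 9 + 9*l² + 9*l/5 (u(l) = 9*((l² + l/5) + 1) = 9*(1 + l² + l/5) = 9 + 9*l² + 9*l/5)
(I(0, 3)*27)*u(4) = (((4 + 3)/(3 + 0))*27)*(9 + 9*4² + (9/5)*4) = ((7/3)*27)*(9 + 9*16 + 36/5) = (((⅓)*7)*27)*(9 + 144 + 36/5) = ((7/3)*27)*(801/5) = 63*(801/5) = 50463/5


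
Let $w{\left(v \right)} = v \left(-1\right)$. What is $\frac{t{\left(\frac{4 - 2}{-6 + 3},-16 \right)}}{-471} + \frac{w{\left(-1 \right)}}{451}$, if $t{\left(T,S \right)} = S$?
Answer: $\frac{7687}{212421} \approx 0.036188$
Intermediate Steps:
$w{\left(v \right)} = - v$
$\frac{t{\left(\frac{4 - 2}{-6 + 3},-16 \right)}}{-471} + \frac{w{\left(-1 \right)}}{451} = - \frac{16}{-471} + \frac{\left(-1\right) \left(-1\right)}{451} = \left(-16\right) \left(- \frac{1}{471}\right) + 1 \cdot \frac{1}{451} = \frac{16}{471} + \frac{1}{451} = \frac{7687}{212421}$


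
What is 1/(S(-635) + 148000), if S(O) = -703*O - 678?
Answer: 1/593727 ≈ 1.6843e-6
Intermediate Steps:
S(O) = -678 - 703*O
1/(S(-635) + 148000) = 1/((-678 - 703*(-635)) + 148000) = 1/((-678 + 446405) + 148000) = 1/(445727 + 148000) = 1/593727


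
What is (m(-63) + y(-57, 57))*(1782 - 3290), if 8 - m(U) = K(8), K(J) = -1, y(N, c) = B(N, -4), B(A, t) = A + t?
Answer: 78416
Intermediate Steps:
y(N, c) = -4 + N (y(N, c) = N - 4 = -4 + N)
m(U) = 9 (m(U) = 8 - 1*(-1) = 8 + 1 = 9)
(m(-63) + y(-57, 57))*(1782 - 3290) = (9 + (-4 - 57))*(1782 - 3290) = (9 - 61)*(-1508) = -52*(-1508) = 78416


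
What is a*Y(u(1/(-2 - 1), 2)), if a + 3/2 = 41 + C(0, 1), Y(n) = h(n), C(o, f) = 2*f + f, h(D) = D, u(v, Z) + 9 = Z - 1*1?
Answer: -340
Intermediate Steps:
u(v, Z) = -10 + Z (u(v, Z) = -9 + (Z - 1*1) = -9 + (Z - 1) = -9 + (-1 + Z) = -10 + Z)
C(o, f) = 3*f
Y(n) = n
a = 85/2 (a = -3/2 + (41 + 3*1) = -3/2 + (41 + 3) = -3/2 + 44 = 85/2 ≈ 42.500)
a*Y(u(1/(-2 - 1), 2)) = 85*(-10 + 2)/2 = (85/2)*(-8) = -340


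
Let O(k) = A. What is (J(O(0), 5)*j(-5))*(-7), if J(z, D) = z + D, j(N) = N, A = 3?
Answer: 280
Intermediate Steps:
O(k) = 3
J(z, D) = D + z
(J(O(0), 5)*j(-5))*(-7) = ((5 + 3)*(-5))*(-7) = (8*(-5))*(-7) = -40*(-7) = 280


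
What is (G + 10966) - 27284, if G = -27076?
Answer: -43394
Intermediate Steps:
(G + 10966) - 27284 = (-27076 + 10966) - 27284 = -16110 - 27284 = -43394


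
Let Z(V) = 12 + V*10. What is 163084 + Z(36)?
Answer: 163456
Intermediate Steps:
Z(V) = 12 + 10*V
163084 + Z(36) = 163084 + (12 + 10*36) = 163084 + (12 + 360) = 163084 + 372 = 163456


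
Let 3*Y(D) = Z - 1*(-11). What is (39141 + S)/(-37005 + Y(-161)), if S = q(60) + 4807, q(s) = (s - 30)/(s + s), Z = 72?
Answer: -527379/443728 ≈ -1.1885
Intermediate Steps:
q(s) = (-30 + s)/(2*s) (q(s) = (-30 + s)/((2*s)) = (-30 + s)*(1/(2*s)) = (-30 + s)/(2*s))
Y(D) = 83/3 (Y(D) = (72 - 1*(-11))/3 = (72 + 11)/3 = (1/3)*83 = 83/3)
S = 19229/4 (S = (1/2)*(-30 + 60)/60 + 4807 = (1/2)*(1/60)*30 + 4807 = 1/4 + 4807 = 19229/4 ≈ 4807.3)
(39141 + S)/(-37005 + Y(-161)) = (39141 + 19229/4)/(-37005 + 83/3) = 175793/(4*(-110932/3)) = (175793/4)*(-3/110932) = -527379/443728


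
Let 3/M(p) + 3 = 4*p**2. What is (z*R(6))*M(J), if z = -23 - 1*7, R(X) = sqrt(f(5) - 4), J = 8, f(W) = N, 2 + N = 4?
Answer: -90*I*sqrt(2)/253 ≈ -0.50308*I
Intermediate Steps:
N = 2 (N = -2 + 4 = 2)
f(W) = 2
M(p) = 3/(-3 + 4*p**2)
R(X) = I*sqrt(2) (R(X) = sqrt(2 - 4) = sqrt(-2) = I*sqrt(2))
z = -30 (z = -23 - 7 = -30)
(z*R(6))*M(J) = (-30*I*sqrt(2))*(3/(-3 + 4*8**2)) = (-30*I*sqrt(2))*(3/(-3 + 4*64)) = (-30*I*sqrt(2))*(3/(-3 + 256)) = (-30*I*sqrt(2))*(3/253) = (-30*I*sqrt(2))*(3*(1/253)) = -30*I*sqrt(2)*(3/253) = -90*I*sqrt(2)/253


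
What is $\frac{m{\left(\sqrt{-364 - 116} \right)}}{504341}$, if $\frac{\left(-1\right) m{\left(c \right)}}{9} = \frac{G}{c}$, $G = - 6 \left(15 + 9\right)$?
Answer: $- \frac{54 i \sqrt{30}}{2521705} \approx - 0.00011729 i$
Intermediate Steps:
$G = -144$ ($G = \left(-6\right) 24 = -144$)
$m{\left(c \right)} = \frac{1296}{c}$ ($m{\left(c \right)} = - 9 \left(- \frac{144}{c}\right) = \frac{1296}{c}$)
$\frac{m{\left(\sqrt{-364 - 116} \right)}}{504341} = \frac{1296 \frac{1}{\sqrt{-364 - 116}}}{504341} = \frac{1296}{\sqrt{-480}} \cdot \frac{1}{504341} = \frac{1296}{4 i \sqrt{30}} \cdot \frac{1}{504341} = 1296 \left(- \frac{i \sqrt{30}}{120}\right) \frac{1}{504341} = - \frac{54 i \sqrt{30}}{5} \cdot \frac{1}{504341} = - \frac{54 i \sqrt{30}}{2521705}$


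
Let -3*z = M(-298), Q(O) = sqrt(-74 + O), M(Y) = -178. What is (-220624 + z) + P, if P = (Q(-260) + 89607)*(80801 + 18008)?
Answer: 26561272495/3 + 98809*I*sqrt(334) ≈ 8.8537e+9 + 1.8058e+6*I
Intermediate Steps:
z = 178/3 (z = -1/3*(-178) = 178/3 ≈ 59.333)
P = 8853978063 + 98809*I*sqrt(334) (P = (sqrt(-74 - 260) + 89607)*(80801 + 18008) = (sqrt(-334) + 89607)*98809 = (I*sqrt(334) + 89607)*98809 = (89607 + I*sqrt(334))*98809 = 8853978063 + 98809*I*sqrt(334) ≈ 8.854e+9 + 1.8058e+6*I)
(-220624 + z) + P = (-220624 + 178/3) + (8853978063 + 98809*I*sqrt(334)) = -661694/3 + (8853978063 + 98809*I*sqrt(334)) = 26561272495/3 + 98809*I*sqrt(334)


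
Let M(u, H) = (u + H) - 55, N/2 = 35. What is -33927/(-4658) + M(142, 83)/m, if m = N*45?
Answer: 10766191/1467270 ≈ 7.3376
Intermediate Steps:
N = 70 (N = 2*35 = 70)
m = 3150 (m = 70*45 = 3150)
M(u, H) = -55 + H + u (M(u, H) = (H + u) - 55 = -55 + H + u)
-33927/(-4658) + M(142, 83)/m = -33927/(-4658) + (-55 + 83 + 142)/3150 = -33927*(-1/4658) + 170*(1/3150) = 33927/4658 + 17/315 = 10766191/1467270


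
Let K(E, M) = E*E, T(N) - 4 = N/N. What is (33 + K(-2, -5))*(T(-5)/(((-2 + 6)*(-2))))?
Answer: -185/8 ≈ -23.125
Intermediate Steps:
T(N) = 5 (T(N) = 4 + N/N = 4 + 1 = 5)
K(E, M) = E²
(33 + K(-2, -5))*(T(-5)/(((-2 + 6)*(-2)))) = (33 + (-2)²)*(5/(((-2 + 6)*(-2)))) = (33 + 4)*(5/((4*(-2)))) = 37*(5/(-8)) = 37*(5*(-⅛)) = 37*(-5/8) = -185/8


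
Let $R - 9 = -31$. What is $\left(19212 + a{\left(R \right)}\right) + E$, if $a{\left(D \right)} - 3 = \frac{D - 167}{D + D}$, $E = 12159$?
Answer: $\frac{1380645}{44} \approx 31378.0$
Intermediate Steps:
$R = -22$ ($R = 9 - 31 = -22$)
$a{\left(D \right)} = 3 + \frac{-167 + D}{2 D}$ ($a{\left(D \right)} = 3 + \frac{D - 167}{D + D} = 3 + \frac{-167 + D}{2 D}$)
$\left(19212 + a{\left(R \right)}\right) + E = \left(19212 + \frac{-167 + 7 \left(-22\right)}{2 \left(-22\right)}\right) + 12159 = \left(19212 + \frac{1}{2} \left(- \frac{1}{22}\right) \left(-167 - 154\right)\right) + 12159 = \left(19212 + \frac{1}{2} \left(- \frac{1}{22}\right) \left(-321\right)\right) + 12159 = \left(19212 + \frac{321}{44}\right) + 12159 = \frac{845649}{44} + 12159 = \frac{1380645}{44}$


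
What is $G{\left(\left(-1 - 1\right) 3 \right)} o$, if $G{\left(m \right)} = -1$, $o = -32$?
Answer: $32$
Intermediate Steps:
$G{\left(\left(-1 - 1\right) 3 \right)} o = \left(-1\right) \left(-32\right) = 32$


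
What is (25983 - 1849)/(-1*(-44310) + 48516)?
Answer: 12067/46413 ≈ 0.25999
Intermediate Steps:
(25983 - 1849)/(-1*(-44310) + 48516) = 24134/(44310 + 48516) = 24134/92826 = 24134*(1/92826) = 12067/46413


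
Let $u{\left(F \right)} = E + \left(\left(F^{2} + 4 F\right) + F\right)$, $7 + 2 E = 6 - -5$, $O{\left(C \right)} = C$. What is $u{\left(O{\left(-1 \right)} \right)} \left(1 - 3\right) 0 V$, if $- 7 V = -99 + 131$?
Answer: $0$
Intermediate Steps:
$E = 2$ ($E = - \frac{7}{2} + \frac{6 - -5}{2} = - \frac{7}{2} + \frac{6 + 5}{2} = - \frac{7}{2} + \frac{1}{2} \cdot 11 = - \frac{7}{2} + \frac{11}{2} = 2$)
$u{\left(F \right)} = 2 + F^{2} + 5 F$ ($u{\left(F \right)} = 2 + \left(\left(F^{2} + 4 F\right) + F\right) = 2 + \left(F^{2} + 5 F\right) = 2 + F^{2} + 5 F$)
$V = - \frac{32}{7}$ ($V = - \frac{-99 + 131}{7} = \left(- \frac{1}{7}\right) 32 = - \frac{32}{7} \approx -4.5714$)
$u{\left(O{\left(-1 \right)} \right)} \left(1 - 3\right) 0 V = \left(2 + \left(-1\right)^{2} + 5 \left(-1\right)\right) \left(1 - 3\right) 0 \left(- \frac{32}{7}\right) = \left(2 + 1 - 5\right) \left(\left(-2\right) 0\right) \left(- \frac{32}{7}\right) = \left(-2\right) 0 \left(- \frac{32}{7}\right) = 0 \left(- \frac{32}{7}\right) = 0$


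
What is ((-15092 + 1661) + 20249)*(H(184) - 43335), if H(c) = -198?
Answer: -296807994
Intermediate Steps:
((-15092 + 1661) + 20249)*(H(184) - 43335) = ((-15092 + 1661) + 20249)*(-198 - 43335) = (-13431 + 20249)*(-43533) = 6818*(-43533) = -296807994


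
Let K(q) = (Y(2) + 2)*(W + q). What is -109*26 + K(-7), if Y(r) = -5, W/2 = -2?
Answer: -2801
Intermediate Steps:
W = -4 (W = 2*(-2) = -4)
K(q) = 12 - 3*q (K(q) = (-5 + 2)*(-4 + q) = -3*(-4 + q) = 12 - 3*q)
-109*26 + K(-7) = -109*26 + (12 - 3*(-7)) = -2834 + (12 + 21) = -2834 + 33 = -2801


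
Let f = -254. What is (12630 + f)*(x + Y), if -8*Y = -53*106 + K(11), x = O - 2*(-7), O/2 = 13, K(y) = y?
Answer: 9169069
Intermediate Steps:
O = 26 (O = 2*13 = 26)
x = 40 (x = 26 - 2*(-7) = 26 + 14 = 40)
Y = 5607/8 (Y = -(-53*106 + 11)/8 = -(-5618 + 11)/8 = -1/8*(-5607) = 5607/8 ≈ 700.88)
(12630 + f)*(x + Y) = (12630 - 254)*(40 + 5607/8) = 12376*(5927/8) = 9169069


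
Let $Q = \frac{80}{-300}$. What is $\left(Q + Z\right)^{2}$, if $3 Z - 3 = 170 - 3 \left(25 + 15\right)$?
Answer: $\frac{7569}{25} \approx 302.76$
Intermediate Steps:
$Z = \frac{53}{3}$ ($Z = 1 + \frac{170 - 3 \left(25 + 15\right)}{3} = 1 + \frac{170 - 3 \cdot 40}{3} = 1 + \frac{170 - 120}{3} = 1 + \frac{1}{3} \cdot 50 = 1 + \frac{50}{3} = \frac{53}{3} \approx 17.667$)
$Q = - \frac{4}{15}$ ($Q = 80 \left(- \frac{1}{300}\right) = - \frac{4}{15} \approx -0.26667$)
$\left(Q + Z\right)^{2} = \left(- \frac{4}{15} + \frac{53}{3}\right)^{2} = \left(\frac{87}{5}\right)^{2} = \frac{7569}{25}$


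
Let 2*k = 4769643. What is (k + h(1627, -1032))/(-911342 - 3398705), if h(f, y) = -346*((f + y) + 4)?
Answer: -4355135/8620094 ≈ -0.50523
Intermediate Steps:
k = 4769643/2 (k = (½)*4769643 = 4769643/2 ≈ 2.3848e+6)
h(f, y) = -1384 - 346*f - 346*y (h(f, y) = -346*(4 + f + y) = -1384 - 346*f - 346*y)
(k + h(1627, -1032))/(-911342 - 3398705) = (4769643/2 + (-1384 - 346*1627 - 346*(-1032)))/(-911342 - 3398705) = (4769643/2 + (-1384 - 562942 + 357072))/(-4310047) = (4769643/2 - 207254)*(-1/4310047) = (4355135/2)*(-1/4310047) = -4355135/8620094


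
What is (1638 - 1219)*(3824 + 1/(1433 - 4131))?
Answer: 4322886269/2698 ≈ 1.6023e+6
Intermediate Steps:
(1638 - 1219)*(3824 + 1/(1433 - 4131)) = 419*(3824 + 1/(-2698)) = 419*(3824 - 1/2698) = 419*(10317151/2698) = 4322886269/2698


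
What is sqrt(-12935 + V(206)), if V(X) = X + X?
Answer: I*sqrt(12523) ≈ 111.91*I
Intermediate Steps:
V(X) = 2*X
sqrt(-12935 + V(206)) = sqrt(-12935 + 2*206) = sqrt(-12935 + 412) = sqrt(-12523) = I*sqrt(12523)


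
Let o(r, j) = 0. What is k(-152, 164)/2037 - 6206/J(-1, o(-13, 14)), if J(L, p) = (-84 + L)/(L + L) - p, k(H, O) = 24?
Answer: -8427068/57715 ≈ -146.01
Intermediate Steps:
J(L, p) = -p + (-84 + L)/(2*L) (J(L, p) = (-84 + L)/((2*L)) - p = (-84 + L)*(1/(2*L)) - p = (-84 + L)/(2*L) - p = -p + (-84 + L)/(2*L))
k(-152, 164)/2037 - 6206/J(-1, o(-13, 14)) = 24/2037 - 6206/(1/2 - 1*0 - 42/(-1)) = 24*(1/2037) - 6206/(1/2 + 0 - 42*(-1)) = 8/679 - 6206/(1/2 + 0 + 42) = 8/679 - 6206/85/2 = 8/679 - 6206*2/85 = 8/679 - 12412/85 = -8427068/57715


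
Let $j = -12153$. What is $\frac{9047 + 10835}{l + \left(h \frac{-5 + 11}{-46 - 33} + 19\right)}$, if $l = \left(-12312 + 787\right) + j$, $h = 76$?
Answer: $- \frac{1570678}{1869517} \approx -0.84015$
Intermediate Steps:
$l = -23678$ ($l = \left(-12312 + 787\right) - 12153 = -11525 - 12153 = -23678$)
$\frac{9047 + 10835}{l + \left(h \frac{-5 + 11}{-46 - 33} + 19\right)} = \frac{9047 + 10835}{-23678 + \left(76 \frac{-5 + 11}{-46 - 33} + 19\right)} = \frac{19882}{-23678 + \left(76 \frac{6}{-79} + 19\right)} = \frac{19882}{-23678 + \left(76 \cdot 6 \left(- \frac{1}{79}\right) + 19\right)} = \frac{19882}{-23678 + \left(76 \left(- \frac{6}{79}\right) + 19\right)} = \frac{19882}{-23678 + \left(- \frac{456}{79} + 19\right)} = \frac{19882}{-23678 + \frac{1045}{79}} = \frac{19882}{- \frac{1869517}{79}} = 19882 \left(- \frac{79}{1869517}\right) = - \frac{1570678}{1869517}$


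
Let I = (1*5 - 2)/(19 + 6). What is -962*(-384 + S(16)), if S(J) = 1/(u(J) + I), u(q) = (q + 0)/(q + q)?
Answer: 11403548/31 ≈ 3.6786e+5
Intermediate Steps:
I = 3/25 (I = (5 - 2)/25 = 3*(1/25) = 3/25 ≈ 0.12000)
u(q) = ½ (u(q) = q/((2*q)) = q*(1/(2*q)) = ½)
S(J) = 50/31 (S(J) = 1/(½ + 3/25) = 1/(31/50) = 50/31)
-962*(-384 + S(16)) = -962*(-384 + 50/31) = -962*(-11854/31) = 11403548/31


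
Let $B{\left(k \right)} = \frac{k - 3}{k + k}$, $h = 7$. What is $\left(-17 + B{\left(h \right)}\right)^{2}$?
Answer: $\frac{13689}{49} \approx 279.37$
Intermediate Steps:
$B{\left(k \right)} = \frac{-3 + k}{2 k}$
$\left(-17 + B{\left(h \right)}\right)^{2} = \left(-17 + \frac{-3 + 7}{2 \cdot 7}\right)^{2} = \left(-17 + \frac{1}{2} \cdot \frac{1}{7} \cdot 4\right)^{2} = \left(-17 + \frac{2}{7}\right)^{2} = \left(- \frac{117}{7}\right)^{2} = \frac{13689}{49}$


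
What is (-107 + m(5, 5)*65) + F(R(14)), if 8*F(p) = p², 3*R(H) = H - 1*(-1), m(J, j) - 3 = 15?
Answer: 8529/8 ≈ 1066.1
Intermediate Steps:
m(J, j) = 18 (m(J, j) = 3 + 15 = 18)
R(H) = ⅓ + H/3 (R(H) = (H - 1*(-1))/3 = (H + 1)/3 = (1 + H)/3 = ⅓ + H/3)
F(p) = p²/8
(-107 + m(5, 5)*65) + F(R(14)) = (-107 + 18*65) + (⅓ + (⅓)*14)²/8 = (-107 + 1170) + (⅓ + 14/3)²/8 = 1063 + (⅛)*5² = 1063 + (⅛)*25 = 1063 + 25/8 = 8529/8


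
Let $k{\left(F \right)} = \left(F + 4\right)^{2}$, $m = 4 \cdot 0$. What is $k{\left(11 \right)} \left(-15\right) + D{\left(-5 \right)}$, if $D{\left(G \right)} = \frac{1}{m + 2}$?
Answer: $- \frac{6749}{2} \approx -3374.5$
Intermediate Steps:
$m = 0$
$D{\left(G \right)} = \frac{1}{2}$ ($D{\left(G \right)} = \frac{1}{0 + 2} = \frac{1}{2}$)
$k{\left(F \right)} = \left(4 + F\right)^{2}$
$k{\left(11 \right)} \left(-15\right) + D{\left(-5 \right)} = \left(4 + 11\right)^{2} \left(-15\right) + \frac{1}{2} = 15^{2} \left(-15\right) + \frac{1}{2} = 225 \left(-15\right) + \frac{1}{2} = -3375 + \frac{1}{2} = - \frac{6749}{2}$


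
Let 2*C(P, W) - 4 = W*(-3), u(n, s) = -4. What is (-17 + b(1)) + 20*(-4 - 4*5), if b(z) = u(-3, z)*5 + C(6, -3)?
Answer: -1021/2 ≈ -510.50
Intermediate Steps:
C(P, W) = 2 - 3*W/2 (C(P, W) = 2 + (W*(-3))/2 = 2 + (-3*W)/2 = 2 - 3*W/2)
b(z) = -27/2 (b(z) = -4*5 + (2 - 3/2*(-3)) = -20 + (2 + 9/2) = -20 + 13/2 = -27/2)
(-17 + b(1)) + 20*(-4 - 4*5) = (-17 - 27/2) + 20*(-4 - 4*5) = -61/2 + 20*(-4 - 20) = -61/2 + 20*(-24) = -61/2 - 480 = -1021/2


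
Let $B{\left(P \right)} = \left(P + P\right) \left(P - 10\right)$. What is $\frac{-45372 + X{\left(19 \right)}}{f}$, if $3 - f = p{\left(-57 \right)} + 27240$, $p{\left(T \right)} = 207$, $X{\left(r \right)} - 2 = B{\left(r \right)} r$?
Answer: $\frac{9718}{6861} \approx 1.4164$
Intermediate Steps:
$B{\left(P \right)} = 2 P \left(-10 + P\right)$
$X{\left(r \right)} = 2 + 2 r^{2} \left(-10 + r\right)$ ($X{\left(r \right)} = 2 + 2 r \left(-10 + r\right) r = 2 + 2 r^{2} \left(-10 + r\right)$)
$f = -27444$ ($f = 3 - \left(207 + 27240\right) = 3 - 27447 = -27444$)
$\frac{-45372 + X{\left(19 \right)}}{f} = \frac{-45372 + \left(2 + 2 \cdot 19^{2} \left(-10 + 19\right)\right)}{-27444} = \left(-45372 + \left(2 + 2 \cdot 361 \cdot 9\right)\right) \left(- \frac{1}{27444}\right) = \left(-45372 + \left(2 + 6498\right)\right) \left(- \frac{1}{27444}\right) = \left(-45372 + 6500\right) \left(- \frac{1}{27444}\right) = \left(-38872\right) \left(- \frac{1}{27444}\right) = \frac{9718}{6861}$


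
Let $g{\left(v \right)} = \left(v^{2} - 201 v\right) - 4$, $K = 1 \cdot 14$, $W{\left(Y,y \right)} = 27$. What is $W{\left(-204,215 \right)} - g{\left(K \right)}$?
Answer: $2649$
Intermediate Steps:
$K = 14$
$g{\left(v \right)} = -4 + v^{2} - 201 v$
$W{\left(-204,215 \right)} - g{\left(K \right)} = 27 - \left(-4 + 14^{2} - 2814\right) = 27 - \left(-4 + 196 - 2814\right) = 27 - -2622 = 27 + 2622 = 2649$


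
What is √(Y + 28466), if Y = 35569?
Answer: 3*√7115 ≈ 253.05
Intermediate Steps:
√(Y + 28466) = √(35569 + 28466) = √64035 = 3*√7115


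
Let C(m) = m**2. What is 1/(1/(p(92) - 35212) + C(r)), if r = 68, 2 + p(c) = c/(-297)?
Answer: 10458650/48360797303 ≈ 0.00021626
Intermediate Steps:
p(c) = -2 - c/297 (p(c) = -2 + c/(-297) = -2 + c*(-1/297) = -2 - c/297)
1/(1/(p(92) - 35212) + C(r)) = 1/(1/((-2 - 1/297*92) - 35212) + 68**2) = 1/(1/((-2 - 92/297) - 35212) + 4624) = 1/(1/(-686/297 - 35212) + 4624) = 1/(1/(-10458650/297) + 4624) = 1/(-297/10458650 + 4624) = 1/(48360797303/10458650) = 10458650/48360797303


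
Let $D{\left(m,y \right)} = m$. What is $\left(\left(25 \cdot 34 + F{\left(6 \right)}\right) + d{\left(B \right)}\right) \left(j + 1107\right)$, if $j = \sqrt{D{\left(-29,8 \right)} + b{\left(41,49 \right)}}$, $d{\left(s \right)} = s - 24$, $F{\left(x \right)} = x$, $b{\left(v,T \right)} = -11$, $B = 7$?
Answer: $928773 + 1678 i \sqrt{10} \approx 9.2877 \cdot 10^{5} + 5306.3 i$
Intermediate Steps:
$d{\left(s \right)} = -24 + s$ ($d{\left(s \right)} = s - 24 = -24 + s$)
$j = 2 i \sqrt{10}$ ($j = \sqrt{-29 - 11} = \sqrt{-40} = 2 i \sqrt{10} \approx 6.3246 i$)
$\left(\left(25 \cdot 34 + F{\left(6 \right)}\right) + d{\left(B \right)}\right) \left(j + 1107\right) = \left(\left(25 \cdot 34 + 6\right) + \left(-24 + 7\right)\right) \left(2 i \sqrt{10} + 1107\right) = \left(\left(850 + 6\right) - 17\right) \left(1107 + 2 i \sqrt{10}\right) = \left(856 - 17\right) \left(1107 + 2 i \sqrt{10}\right) = 839 \left(1107 + 2 i \sqrt{10}\right) = 928773 + 1678 i \sqrt{10}$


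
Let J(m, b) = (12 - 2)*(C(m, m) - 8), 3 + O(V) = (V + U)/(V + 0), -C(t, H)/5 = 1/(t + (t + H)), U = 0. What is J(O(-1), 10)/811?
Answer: -215/2433 ≈ -0.088368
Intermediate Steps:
C(t, H) = -5/(H + 2*t) (C(t, H) = -5/(t + (t + H)) = -5/(t + (H + t)) = -5/(H + 2*t))
O(V) = -2 (O(V) = -3 + (V + 0)/(V + 0) = -3 + V/V = -3 + 1 = -2)
J(m, b) = -80 - 50/(3*m) (J(m, b) = (12 - 2)*(-5/(m + 2*m) - 8) = 10*(-5*1/(3*m) - 8) = 10*(-5/(3*m) - 8) = 10*(-8 - 5/(3*m)) = -80 - 50/(3*m))
J(O(-1), 10)/811 = (-80 - 50/3/(-2))/811 = (-80 - 50/3*(-½))*(1/811) = (-80 + 25/3)*(1/811) = -215/3*1/811 = -215/2433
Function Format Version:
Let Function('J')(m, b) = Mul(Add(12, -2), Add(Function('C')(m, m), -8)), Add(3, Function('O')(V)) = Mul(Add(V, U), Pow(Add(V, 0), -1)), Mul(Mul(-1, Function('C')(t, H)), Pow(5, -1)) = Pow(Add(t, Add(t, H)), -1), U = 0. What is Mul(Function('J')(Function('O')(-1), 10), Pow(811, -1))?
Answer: Rational(-215, 2433) ≈ -0.088368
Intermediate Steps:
Function('C')(t, H) = Mul(-5, Pow(Add(H, Mul(2, t)), -1)) (Function('C')(t, H) = Mul(-5, Pow(Add(t, Add(t, H)), -1)) = Mul(-5, Pow(Add(t, Add(H, t)), -1)) = Mul(-5, Pow(Add(H, Mul(2, t)), -1)))
Function('O')(V) = -2 (Function('O')(V) = Add(-3, Mul(Add(V, 0), Pow(Add(V, 0), -1))) = Add(-3, Mul(V, Pow(V, -1))) = Add(-3, 1) = -2)
Function('J')(m, b) = Add(-80, Mul(Rational(-50, 3), Pow(m, -1))) (Function('J')(m, b) = Mul(Add(12, -2), Add(Mul(-5, Pow(Add(m, Mul(2, m)), -1)), -8)) = Mul(10, Add(Mul(-5, Pow(Mul(3, m), -1)), -8)) = Mul(10, Add(Mul(-5, Mul(Rational(1, 3), Pow(m, -1))), -8)) = Mul(10, Add(Mul(Rational(-5, 3), Pow(m, -1)), -8)) = Mul(10, Add(-8, Mul(Rational(-5, 3), Pow(m, -1)))) = Add(-80, Mul(Rational(-50, 3), Pow(m, -1))))
Mul(Function('J')(Function('O')(-1), 10), Pow(811, -1)) = Mul(Add(-80, Mul(Rational(-50, 3), Pow(-2, -1))), Pow(811, -1)) = Mul(Add(-80, Mul(Rational(-50, 3), Rational(-1, 2))), Rational(1, 811)) = Mul(Add(-80, Rational(25, 3)), Rational(1, 811)) = Mul(Rational(-215, 3), Rational(1, 811)) = Rational(-215, 2433)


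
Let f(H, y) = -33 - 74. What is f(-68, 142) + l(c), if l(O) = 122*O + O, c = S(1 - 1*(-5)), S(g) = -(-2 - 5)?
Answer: 754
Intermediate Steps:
S(g) = 7 (S(g) = -1*(-7) = 7)
f(H, y) = -107
c = 7
l(O) = 123*O
f(-68, 142) + l(c) = -107 + 123*7 = -107 + 861 = 754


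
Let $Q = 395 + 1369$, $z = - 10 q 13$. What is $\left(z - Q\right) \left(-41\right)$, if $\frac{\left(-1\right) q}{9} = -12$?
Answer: $647964$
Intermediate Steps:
$q = 108$ ($q = \left(-9\right) \left(-12\right) = 108$)
$z = -14040$ ($z = \left(-10\right) 108 \cdot 13 = \left(-1080\right) 13 = -14040$)
$Q = 1764$
$\left(z - Q\right) \left(-41\right) = \left(-14040 - 1764\right) \left(-41\right) = \left(-15804\right) \left(-41\right) = 647964$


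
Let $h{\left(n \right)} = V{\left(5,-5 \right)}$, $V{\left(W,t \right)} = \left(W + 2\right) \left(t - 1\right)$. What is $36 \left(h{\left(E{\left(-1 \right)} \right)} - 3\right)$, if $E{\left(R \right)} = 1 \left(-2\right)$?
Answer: $-1620$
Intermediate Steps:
$E{\left(R \right)} = -2$
$V{\left(W,t \right)} = \left(-1 + t\right) \left(2 + W\right)$ ($V{\left(W,t \right)} = \left(2 + W\right) \left(-1 + t\right) = \left(-1 + t\right) \left(2 + W\right)$)
$h{\left(n \right)} = -42$ ($h{\left(n \right)} = -2 - 5 + 2 \left(-5\right) + 5 \left(-5\right) = -2 - 5 - 10 - 25 = -42$)
$36 \left(h{\left(E{\left(-1 \right)} \right)} - 3\right) = 36 \left(-42 - 3\right) = 36 \left(-45\right) = -1620$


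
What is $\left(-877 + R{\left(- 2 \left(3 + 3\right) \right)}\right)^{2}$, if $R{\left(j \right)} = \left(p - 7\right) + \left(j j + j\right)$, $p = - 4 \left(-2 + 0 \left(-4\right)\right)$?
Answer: $553536$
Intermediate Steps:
$p = 8$ ($p = - 4 \left(-2 + 0\right) = \left(-4\right) \left(-2\right) = 8$)
$R{\left(j \right)} = 1 + j + j^{2}$ ($R{\left(j \right)} = \left(8 - 7\right) + \left(j j + j\right) = 1 + \left(j^{2} + j\right) = 1 + \left(j + j^{2}\right) = 1 + j + j^{2}$)
$\left(-877 + R{\left(- 2 \left(3 + 3\right) \right)}\right)^{2} = \left(-877 + \left(1 - 2 \left(3 + 3\right) + \left(- 2 \left(3 + 3\right)\right)^{2}\right)\right)^{2} = \left(-877 + \left(1 - 12 + \left(\left(-2\right) 6\right)^{2}\right)\right)^{2} = \left(-877 + \left(1 - 12 + \left(-12\right)^{2}\right)\right)^{2} = \left(-877 + \left(1 - 12 + 144\right)\right)^{2} = \left(-877 + 133\right)^{2} = \left(-744\right)^{2} = 553536$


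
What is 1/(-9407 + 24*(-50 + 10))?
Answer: -1/10367 ≈ -9.6460e-5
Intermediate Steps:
1/(-9407 + 24*(-50 + 10)) = 1/(-9407 + 24*(-40)) = 1/(-9407 - 960) = 1/(-10367) = -1/10367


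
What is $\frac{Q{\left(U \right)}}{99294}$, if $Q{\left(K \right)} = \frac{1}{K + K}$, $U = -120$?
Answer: $- \frac{1}{23830560} \approx -4.1963 \cdot 10^{-8}$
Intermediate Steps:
$Q{\left(K \right)} = \frac{1}{2 K}$
$\frac{Q{\left(U \right)}}{99294} = \frac{\frac{1}{2} \frac{1}{-120}}{99294} = \frac{1}{2} \left(- \frac{1}{120}\right) \frac{1}{99294} = \left(- \frac{1}{240}\right) \frac{1}{99294} = - \frac{1}{23830560}$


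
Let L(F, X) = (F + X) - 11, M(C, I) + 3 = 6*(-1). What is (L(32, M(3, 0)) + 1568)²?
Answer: 2496400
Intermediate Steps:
M(C, I) = -9 (M(C, I) = -3 + 6*(-1) = -3 - 6 = -9)
L(F, X) = -11 + F + X
(L(32, M(3, 0)) + 1568)² = ((-11 + 32 - 9) + 1568)² = (12 + 1568)² = 1580² = 2496400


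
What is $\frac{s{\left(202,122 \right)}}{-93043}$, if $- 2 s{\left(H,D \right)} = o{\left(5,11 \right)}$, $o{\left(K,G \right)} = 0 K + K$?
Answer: $\frac{5}{186086} \approx 2.6869 \cdot 10^{-5}$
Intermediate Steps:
$o{\left(K,G \right)} = K$ ($o{\left(K,G \right)} = 0 + K = K$)
$s{\left(H,D \right)} = - \frac{5}{2}$ ($s{\left(H,D \right)} = \left(- \frac{1}{2}\right) 5 = - \frac{5}{2}$)
$\frac{s{\left(202,122 \right)}}{-93043} = - \frac{5}{2 \left(-93043\right)} = \left(- \frac{5}{2}\right) \left(- \frac{1}{93043}\right) = \frac{5}{186086}$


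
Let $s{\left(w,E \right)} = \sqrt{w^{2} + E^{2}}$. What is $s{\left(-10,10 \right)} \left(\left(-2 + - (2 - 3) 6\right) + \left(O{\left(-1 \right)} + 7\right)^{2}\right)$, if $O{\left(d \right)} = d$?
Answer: $400 \sqrt{2} \approx 565.69$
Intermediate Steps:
$s{\left(w,E \right)} = \sqrt{E^{2} + w^{2}}$
$s{\left(-10,10 \right)} \left(\left(-2 + - (2 - 3) 6\right) + \left(O{\left(-1 \right)} + 7\right)^{2}\right) = \sqrt{10^{2} + \left(-10\right)^{2}} \left(\left(-2 + - (2 - 3) 6\right) + \left(-1 + 7\right)^{2}\right) = \sqrt{100 + 100} \left(\left(-2 + \left(-1\right) \left(-1\right) 6\right) + 6^{2}\right) = \sqrt{200} \left(\left(-2 + 1 \cdot 6\right) + 36\right) = 10 \sqrt{2} \left(\left(-2 + 6\right) + 36\right) = 10 \sqrt{2} \left(4 + 36\right) = 10 \sqrt{2} \cdot 40 = 400 \sqrt{2}$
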